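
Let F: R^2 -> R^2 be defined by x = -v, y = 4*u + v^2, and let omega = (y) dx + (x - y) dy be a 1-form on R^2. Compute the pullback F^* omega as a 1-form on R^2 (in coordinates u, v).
F^* omega = (-16*u - 4*v^2 - 4*v) du + (-8*u*v - 4*u - 2*v^3 - 3*v^2) dv

Using F^*(f dg) = (f ∘ F) d(g ∘ F), substitute each coordinate x_i by F_i(u, v) in f_i, and replace dx_i by d F_i = (∂F_i/∂u) du + (∂F_i/∂v) dv.
  For the x component: f_1(F) = 4*u + v^2; d F_1 = (0) du + (-1) dv
  For the y component: f_2(F) = -4*u - v^2 - v; d F_2 = (4) du + (2*v) dv
Combining and collecting du, dv coefficients:
  coeff of du: -16*u - 4*v^2 - 4*v
  coeff of dv: -8*u*v - 4*u - 2*v^3 - 3*v^2
F^* omega = (-16*u - 4*v^2 - 4*v) du + (-8*u*v - 4*u - 2*v^3 - 3*v^2) dv.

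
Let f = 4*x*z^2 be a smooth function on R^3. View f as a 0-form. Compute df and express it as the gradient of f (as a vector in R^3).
df = (4*z^2) dx + (0) dy + (8*x*z) dz; grad f = (4*z^2, 0, 8*x*z)

For a 0-form f, d f = (∂f/∂x) dx + (∂f/∂y) dy + (∂f/∂z) dz. The components of the vector representation are exactly the entries of grad f in Cartesian coordinates:
  ∂f/∂x = 4*z^2
  ∂f/∂y = 0
  ∂f/∂z = 8*x*z.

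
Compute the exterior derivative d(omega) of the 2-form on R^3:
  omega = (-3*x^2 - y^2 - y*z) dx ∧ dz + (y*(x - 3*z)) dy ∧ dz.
d(omega) = (3*y + z) dx ∧ dy ∧ dz

For a 2-form omega = sum_{i<j} g_{ij} dx_i ∧ dx_j, the exterior derivative is
  d(omega) = sum_{i<j} d(g_{ij}) ∧ dx_i ∧ dx_j = sum_{i<j, k} (∂g_{ij}/∂x_k) dx_k ∧ dx_i ∧ dx_j.
Expand each term, using dx_k ∧ dx_i ∧ dx_j = sgn(permutation) dx_{(a)} ∧ dx_{(b)} ∧ dx_{(c)} with (a < b < c) sorted:
  d(-3*x^2 - y^2 - y*z) includes (∂/∂y)(-3*x^2 - y^2 - y*z) dy = (-2*y - z) dy, which multiplied by dx ∧ dz gives (2*y + z) dx ∧ dy ∧ dz
  d(y*(x - 3*z)) includes (∂/∂x)(y*(x - 3*z)) dx = (y) dx, which multiplied by dy ∧ dz gives (y) dx ∧ dy ∧ dz
Collecting like 3-forms: d(omega) = (3*y + z) dx ∧ dy ∧ dz.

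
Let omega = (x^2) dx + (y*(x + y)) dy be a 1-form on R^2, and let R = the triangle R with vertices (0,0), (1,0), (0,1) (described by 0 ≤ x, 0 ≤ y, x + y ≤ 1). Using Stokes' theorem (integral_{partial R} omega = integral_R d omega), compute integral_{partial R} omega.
integral_(partial R) omega = 1/6

Stokes: integral_partial_R omega = integral_R d omega with d omega = (∂Q/∂x - ∂P/∂y) dx ∧ dy.
  ∂Q/∂x = y
  ∂P/∂y = 0
  integrand = ∂Q/∂x - ∂P/∂y = y.
Integrating over R: integral_0^1 integral_0^{1-x} (y) dy dx = 1/6.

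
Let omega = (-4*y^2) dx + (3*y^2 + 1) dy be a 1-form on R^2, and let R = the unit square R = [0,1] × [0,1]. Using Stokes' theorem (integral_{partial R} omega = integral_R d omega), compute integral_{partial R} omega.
integral_(partial R) omega = 4

Stokes: integral_partial_R omega = integral_R d omega with d omega = (∂Q/∂x - ∂P/∂y) dx ∧ dy.
  ∂Q/∂x = 0
  ∂P/∂y = -8*y
  integrand = ∂Q/∂x - ∂P/∂y = 8*y.
Integrating over R: integral_0^1 integral_0^1 (8*y) dx dy = 4.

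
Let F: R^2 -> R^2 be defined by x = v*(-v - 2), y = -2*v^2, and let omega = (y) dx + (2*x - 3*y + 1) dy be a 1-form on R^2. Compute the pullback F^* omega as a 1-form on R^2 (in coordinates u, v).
F^* omega = (4*v*(-3*v^2 + 5*v - 1)) dv

Using F^*(f dg) = (f ∘ F) d(g ∘ F), substitute each coordinate x_i by F_i(u, v) in f_i, and replace dx_i by d F_i = (∂F_i/∂u) du + (∂F_i/∂v) dv.
  For the x component: f_1(F) = -2*v^2; d F_1 = (0) du + (-2*v - 2) dv
  For the y component: f_2(F) = 4*v^2 - 4*v + 1; d F_2 = (0) du + (-4*v) dv
Combining and collecting du, dv coefficients:
  coeff of du: 0
  coeff of dv: 4*v*(-3*v^2 + 5*v - 1)
F^* omega = (4*v*(-3*v^2 + 5*v - 1)) dv.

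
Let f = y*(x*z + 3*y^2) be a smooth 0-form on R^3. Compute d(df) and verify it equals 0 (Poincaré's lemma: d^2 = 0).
d(df) = 0

Step 1: df = sum_i (∂f/∂x_i) dx_i = (y*z) dx + (x*z + 9*y^2) dy + (x*y) dz.
Step 2: Apply d again. Using the 1-form formula, the coefficient of dx ∧ dy in d(df) is ∂^2 f/∂x ∂y - ∂^2 f/∂y ∂x = (z) - (z) = 0 (equality of mixed partials for smooth f).
Similarly for dx ∧ dz and dy ∧ dz — all coefficients vanish. So d(df) = 0.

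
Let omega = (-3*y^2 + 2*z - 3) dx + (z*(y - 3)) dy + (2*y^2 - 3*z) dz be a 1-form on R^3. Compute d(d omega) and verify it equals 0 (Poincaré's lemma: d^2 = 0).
d(d omega) = 0

Step 1: d omega = sum_{i<j} (∂f_j/∂x_i - ∂f_i/∂x_j) dx_i ∧ dx_j:
  coeff of dx ∧ dy: 6*y
  coeff of dx ∧ dz: -2
  coeff of dy ∧ dz: 3*y + 3
Step 2: Apply d again to each 2-form coefficient. The only possible 3-form in R^3 is dx ∧ dy ∧ dz, with coefficient
  ∂(coeff of dy∧dz)/∂x - ∂(coeff of dx∧dz)/∂y + ∂(coeff of dx∧dy)/∂z
  = ∂/∂x (3*y + 3) - ∂/∂y (-2) + ∂/∂z (6*y).
Each of these terms simplifies to sums of mixed partials that cancel in pairs. The result is 0 (by equality of mixed partials for smooth functions — Schwarz / Clairaut).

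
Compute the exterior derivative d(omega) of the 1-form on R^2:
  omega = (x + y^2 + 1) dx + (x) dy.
d(omega) = (1 - 2*y) dx ∧ dy

For a 1-form omega = sum_i f_i dx_i, the exterior derivative is
  d(omega) = sum_{i < j} (∂f_j/∂x_i - ∂f_i/∂x_j) dx_i ∧ dx_j.
  coefficient of dx ∧ dy: ∂f_2/∂x - ∂f_1/∂y = ∂(x)/∂x - ∂(x + y^2 + 1)/∂y = 1 - 2*y
Assembling: d(omega) = (1 - 2*y) dx ∧ dy.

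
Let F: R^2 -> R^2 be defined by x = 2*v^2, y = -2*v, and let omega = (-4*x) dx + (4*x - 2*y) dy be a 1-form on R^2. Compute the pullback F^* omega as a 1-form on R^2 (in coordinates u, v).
F^* omega = (8*v*(-4*v^2 - 2*v - 1)) dv

Using F^*(f dg) = (f ∘ F) d(g ∘ F), substitute each coordinate x_i by F_i(u, v) in f_i, and replace dx_i by d F_i = (∂F_i/∂u) du + (∂F_i/∂v) dv.
  For the x component: f_1(F) = -8*v^2; d F_1 = (0) du + (4*v) dv
  For the y component: f_2(F) = 4*v*(2*v + 1); d F_2 = (0) du + (-2) dv
Combining and collecting du, dv coefficients:
  coeff of du: 0
  coeff of dv: 8*v*(-4*v^2 - 2*v - 1)
F^* omega = (8*v*(-4*v^2 - 2*v - 1)) dv.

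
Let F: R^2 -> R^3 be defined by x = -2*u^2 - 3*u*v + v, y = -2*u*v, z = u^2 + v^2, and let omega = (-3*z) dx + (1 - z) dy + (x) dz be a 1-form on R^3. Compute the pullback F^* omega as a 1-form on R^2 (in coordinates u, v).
F^* omega = (8*u^3 + 5*u^2*v + 12*u*v^2 + 2*u*v + 11*v^3 - 2*v) du + (11*u^3 - 4*u^2*v - 3*u^2 + 5*u*v^2 - 2*u - v^2) dv

Using F^*(f dg) = (f ∘ F) d(g ∘ F), substitute each coordinate x_i by F_i(u, v) in f_i, and replace dx_i by d F_i = (∂F_i/∂u) du + (∂F_i/∂v) dv.
  For the x component: f_1(F) = -3*u^2 - 3*v^2; d F_1 = (-4*u - 3*v) du + (1 - 3*u) dv
  For the y component: f_2(F) = -u^2 - v^2 + 1; d F_2 = (-2*v) du + (-2*u) dv
  For the z component: f_3(F) = -2*u^2 - 3*u*v + v; d F_3 = (2*u) du + (2*v) dv
Combining and collecting du, dv coefficients:
  coeff of du: 8*u^3 + 5*u^2*v + 12*u*v^2 + 2*u*v + 11*v^3 - 2*v
  coeff of dv: 11*u^3 - 4*u^2*v - 3*u^2 + 5*u*v^2 - 2*u - v^2
F^* omega = (8*u^3 + 5*u^2*v + 12*u*v^2 + 2*u*v + 11*v^3 - 2*v) du + (11*u^3 - 4*u^2*v - 3*u^2 + 5*u*v^2 - 2*u - v^2) dv.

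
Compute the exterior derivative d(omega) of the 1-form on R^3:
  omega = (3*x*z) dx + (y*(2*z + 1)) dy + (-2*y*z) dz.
d(omega) = (-3*x) dx ∧ dz + (-2*y - 2*z) dy ∧ dz

For a 1-form omega = sum_i f_i dx_i, the exterior derivative is
  d(omega) = sum_{i < j} (∂f_j/∂x_i - ∂f_i/∂x_j) dx_i ∧ dx_j.
  coefficient of dx ∧ dz: ∂f_3/∂x - ∂f_1/∂z = ∂(-2*y*z)/∂x - ∂(3*x*z)/∂z = -3*x
  coefficient of dy ∧ dz: ∂f_3/∂y - ∂f_2/∂z = ∂(-2*y*z)/∂y - ∂(y*(2*z + 1))/∂z = -2*y - 2*z
Assembling: d(omega) = (-3*x) dx ∧ dz + (-2*y - 2*z) dy ∧ dz.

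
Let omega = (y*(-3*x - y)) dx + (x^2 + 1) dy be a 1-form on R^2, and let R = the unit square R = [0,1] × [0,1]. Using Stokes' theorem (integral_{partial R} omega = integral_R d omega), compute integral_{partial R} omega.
integral_(partial R) omega = 7/2

Stokes: integral_partial_R omega = integral_R d omega with d omega = (∂Q/∂x - ∂P/∂y) dx ∧ dy.
  ∂Q/∂x = 2*x
  ∂P/∂y = -3*x - 2*y
  integrand = ∂Q/∂x - ∂P/∂y = 5*x + 2*y.
Integrating over R: integral_0^1 integral_0^1 (5*x + 2*y) dx dy = 7/2.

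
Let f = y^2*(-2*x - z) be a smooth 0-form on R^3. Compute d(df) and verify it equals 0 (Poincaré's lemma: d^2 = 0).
d(df) = 0

Step 1: df = sum_i (∂f/∂x_i) dx_i = (-2*y^2) dx + (2*y*(-2*x - z)) dy + (-y^2) dz.
Step 2: Apply d again. Using the 1-form formula, the coefficient of dx ∧ dy in d(df) is ∂^2 f/∂x ∂y - ∂^2 f/∂y ∂x = (-4*y) - (-4*y) = 0 (equality of mixed partials for smooth f).
Similarly for dx ∧ dz and dy ∧ dz — all coefficients vanish. So d(df) = 0.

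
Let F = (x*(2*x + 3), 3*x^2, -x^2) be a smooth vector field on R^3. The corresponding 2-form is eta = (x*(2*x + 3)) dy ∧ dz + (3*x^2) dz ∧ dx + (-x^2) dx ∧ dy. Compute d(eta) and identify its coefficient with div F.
d(eta) = (4*x + 3) dx ∧ dy ∧ dz; div F = 4*x + 3

For a 2-form in R^3 of the form above, applying d gives a 3-form with coefficient ∂P/∂x + ∂Q/∂y + ∂R/∂z:
  ∂P/∂x = 4*x + 3
  ∂Q/∂y = 0
  ∂R/∂z = 0
Sum = 4*x + 3, which is exactly div F.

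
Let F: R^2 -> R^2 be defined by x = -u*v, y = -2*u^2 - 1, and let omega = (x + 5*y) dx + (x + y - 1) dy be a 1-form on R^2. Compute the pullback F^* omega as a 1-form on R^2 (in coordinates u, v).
F^* omega = (8*u^3 + 14*u^2*v + u*v^2 + 8*u + 5*v) du + (u*(10*u^2 + u*v + 5)) dv

Using F^*(f dg) = (f ∘ F) d(g ∘ F), substitute each coordinate x_i by F_i(u, v) in f_i, and replace dx_i by d F_i = (∂F_i/∂u) du + (∂F_i/∂v) dv.
  For the x component: f_1(F) = -10*u^2 - u*v - 5; d F_1 = (-v) du + (-u) dv
  For the y component: f_2(F) = -2*u^2 - u*v - 2; d F_2 = (-4*u) du + (0) dv
Combining and collecting du, dv coefficients:
  coeff of du: 8*u^3 + 14*u^2*v + u*v^2 + 8*u + 5*v
  coeff of dv: u*(10*u^2 + u*v + 5)
F^* omega = (8*u^3 + 14*u^2*v + u*v^2 + 8*u + 5*v) du + (u*(10*u^2 + u*v + 5)) dv.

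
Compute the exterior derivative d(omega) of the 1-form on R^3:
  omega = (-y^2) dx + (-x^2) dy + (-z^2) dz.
d(omega) = (-2*x + 2*y) dx ∧ dy

For a 1-form omega = sum_i f_i dx_i, the exterior derivative is
  d(omega) = sum_{i < j} (∂f_j/∂x_i - ∂f_i/∂x_j) dx_i ∧ dx_j.
  coefficient of dx ∧ dy: ∂f_2/∂x - ∂f_1/∂y = ∂(-x^2)/∂x - ∂(-y^2)/∂y = -2*x + 2*y
Assembling: d(omega) = (-2*x + 2*y) dx ∧ dy.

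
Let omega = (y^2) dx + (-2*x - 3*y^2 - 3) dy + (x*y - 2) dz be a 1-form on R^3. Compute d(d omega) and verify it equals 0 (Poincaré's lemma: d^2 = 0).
d(d omega) = 0

Step 1: d omega = sum_{i<j} (∂f_j/∂x_i - ∂f_i/∂x_j) dx_i ∧ dx_j:
  coeff of dx ∧ dy: -2*y - 2
  coeff of dx ∧ dz: y
  coeff of dy ∧ dz: x
Step 2: Apply d again to each 2-form coefficient. The only possible 3-form in R^3 is dx ∧ dy ∧ dz, with coefficient
  ∂(coeff of dy∧dz)/∂x - ∂(coeff of dx∧dz)/∂y + ∂(coeff of dx∧dy)/∂z
  = ∂/∂x (x) - ∂/∂y (y) + ∂/∂z (-2*y - 2).
Each of these terms simplifies to sums of mixed partials that cancel in pairs. The result is 0 (by equality of mixed partials for smooth functions — Schwarz / Clairaut).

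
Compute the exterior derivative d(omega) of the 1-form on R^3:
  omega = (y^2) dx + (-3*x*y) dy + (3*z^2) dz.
d(omega) = (-5*y) dx ∧ dy

For a 1-form omega = sum_i f_i dx_i, the exterior derivative is
  d(omega) = sum_{i < j} (∂f_j/∂x_i - ∂f_i/∂x_j) dx_i ∧ dx_j.
  coefficient of dx ∧ dy: ∂f_2/∂x - ∂f_1/∂y = ∂(-3*x*y)/∂x - ∂(y^2)/∂y = -5*y
Assembling: d(omega) = (-5*y) dx ∧ dy.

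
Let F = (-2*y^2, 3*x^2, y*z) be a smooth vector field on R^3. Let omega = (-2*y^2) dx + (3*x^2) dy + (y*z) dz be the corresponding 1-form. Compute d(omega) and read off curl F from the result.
d(omega) = (z) dy ∧ dz + (0) dz ∧ dx + (6*x + 4*y) dx ∧ dy; curl F = (z, 0, 6*x + 4*y)

d omega = sum_{i<j} (∂f_j/∂x_i - ∂f_i/∂x_j) dx_i ∧ dx_j. Under the identification (dy ∧ dz, dz ∧ dx, dx ∧ dy) ↔ (e_x, e_y, e_z), the coefficients are exactly the components of curl F. Compute:
  ∂R/∂y - ∂Q/∂z = (z) - (0) = z
  ∂P/∂z - ∂R/∂x = (0) - (0) = 0
  ∂Q/∂x - ∂P/∂y = (6*x) - (-4*y) = 6*x + 4*y.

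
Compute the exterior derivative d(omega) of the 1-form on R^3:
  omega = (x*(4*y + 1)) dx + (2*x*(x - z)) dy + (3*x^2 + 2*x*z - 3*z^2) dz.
d(omega) = (-2*z) dx ∧ dy + (6*x + 2*z) dx ∧ dz + (2*x) dy ∧ dz

For a 1-form omega = sum_i f_i dx_i, the exterior derivative is
  d(omega) = sum_{i < j} (∂f_j/∂x_i - ∂f_i/∂x_j) dx_i ∧ dx_j.
  coefficient of dx ∧ dy: ∂f_2/∂x - ∂f_1/∂y = ∂(2*x*(x - z))/∂x - ∂(x*(4*y + 1))/∂y = -2*z
  coefficient of dx ∧ dz: ∂f_3/∂x - ∂f_1/∂z = ∂(3*x^2 + 2*x*z - 3*z^2)/∂x - ∂(x*(4*y + 1))/∂z = 6*x + 2*z
  coefficient of dy ∧ dz: ∂f_3/∂y - ∂f_2/∂z = ∂(3*x^2 + 2*x*z - 3*z^2)/∂y - ∂(2*x*(x - z))/∂z = 2*x
Assembling: d(omega) = (-2*z) dx ∧ dy + (6*x + 2*z) dx ∧ dz + (2*x) dy ∧ dz.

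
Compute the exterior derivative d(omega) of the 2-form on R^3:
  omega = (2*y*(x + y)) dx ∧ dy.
d(omega) = 0

For a 2-form omega = sum_{i<j} g_{ij} dx_i ∧ dx_j, the exterior derivative is
  d(omega) = sum_{i<j} d(g_{ij}) ∧ dx_i ∧ dx_j = sum_{i<j, k} (∂g_{ij}/∂x_k) dx_k ∧ dx_i ∧ dx_j.
Expand each term, using dx_k ∧ dx_i ∧ dx_j = sgn(permutation) dx_{(a)} ∧ dx_{(b)} ∧ dx_{(c)} with (a < b < c) sorted:

Collecting like 3-forms: d(omega) = 0.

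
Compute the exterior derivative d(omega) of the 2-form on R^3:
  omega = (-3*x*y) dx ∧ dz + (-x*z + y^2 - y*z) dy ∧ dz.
d(omega) = (3*x - z) dx ∧ dy ∧ dz

For a 2-form omega = sum_{i<j} g_{ij} dx_i ∧ dx_j, the exterior derivative is
  d(omega) = sum_{i<j} d(g_{ij}) ∧ dx_i ∧ dx_j = sum_{i<j, k} (∂g_{ij}/∂x_k) dx_k ∧ dx_i ∧ dx_j.
Expand each term, using dx_k ∧ dx_i ∧ dx_j = sgn(permutation) dx_{(a)} ∧ dx_{(b)} ∧ dx_{(c)} with (a < b < c) sorted:
  d(-3*x*y) includes (∂/∂y)(-3*x*y) dy = (-3*x) dy, which multiplied by dx ∧ dz gives (3*x) dx ∧ dy ∧ dz
  d(-x*z + y^2 - y*z) includes (∂/∂x)(-x*z + y^2 - y*z) dx = (-z) dx, which multiplied by dy ∧ dz gives (-z) dx ∧ dy ∧ dz
Collecting like 3-forms: d(omega) = (3*x - z) dx ∧ dy ∧ dz.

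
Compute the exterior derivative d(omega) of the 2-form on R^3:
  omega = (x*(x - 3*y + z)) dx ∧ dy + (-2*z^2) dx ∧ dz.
d(omega) = (x) dx ∧ dy ∧ dz

For a 2-form omega = sum_{i<j} g_{ij} dx_i ∧ dx_j, the exterior derivative is
  d(omega) = sum_{i<j} d(g_{ij}) ∧ dx_i ∧ dx_j = sum_{i<j, k} (∂g_{ij}/∂x_k) dx_k ∧ dx_i ∧ dx_j.
Expand each term, using dx_k ∧ dx_i ∧ dx_j = sgn(permutation) dx_{(a)} ∧ dx_{(b)} ∧ dx_{(c)} with (a < b < c) sorted:
  d(x*(x - 3*y + z)) includes (∂/∂z)(x*(x - 3*y + z)) dz = (x) dz, which multiplied by dx ∧ dy gives (x) dx ∧ dy ∧ dz
Collecting like 3-forms: d(omega) = (x) dx ∧ dy ∧ dz.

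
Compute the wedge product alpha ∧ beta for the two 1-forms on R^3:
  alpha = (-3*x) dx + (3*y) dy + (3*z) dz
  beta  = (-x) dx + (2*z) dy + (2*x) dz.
alpha ∧ beta = (3*x*(y - 2*z)) dx ∧ dy + (3*x*(-2*x + z)) dx ∧ dz + (6*x*y - 6*z^2) dy ∧ dz

Distribute the wedge, using dx_i ∧ dx_j = -dx_j ∧ dx_i and dx_i ∧ dx_i = 0. For each pair (i, j) with i < j, the coefficient of dx_i ∧ dx_j in alpha ∧ beta is (alpha_i * beta_j - alpha_j * beta_i). Collecting: alpha ∧ beta = (3*x*(y - 2*z)) dx ∧ dy + (3*x*(-2*x + z)) dx ∧ dz + (6*x*y - 6*z^2) dy ∧ dz.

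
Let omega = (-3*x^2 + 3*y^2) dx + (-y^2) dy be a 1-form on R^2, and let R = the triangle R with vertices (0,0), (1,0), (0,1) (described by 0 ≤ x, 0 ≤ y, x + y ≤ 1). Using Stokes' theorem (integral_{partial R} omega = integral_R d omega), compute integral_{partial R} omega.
integral_(partial R) omega = -1

Stokes: integral_partial_R omega = integral_R d omega with d omega = (∂Q/∂x - ∂P/∂y) dx ∧ dy.
  ∂Q/∂x = 0
  ∂P/∂y = 6*y
  integrand = ∂Q/∂x - ∂P/∂y = -6*y.
Integrating over R: integral_0^1 integral_0^{1-x} (-6*y) dy dx = -1.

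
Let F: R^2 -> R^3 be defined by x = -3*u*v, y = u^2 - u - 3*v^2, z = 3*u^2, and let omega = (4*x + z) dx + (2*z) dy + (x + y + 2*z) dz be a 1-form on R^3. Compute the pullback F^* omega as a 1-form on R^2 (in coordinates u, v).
F^* omega = (3*u*(18*u^2 - 9*u*v - 4*u + 6*v^2)) du + (-9*u^3) dv

Using F^*(f dg) = (f ∘ F) d(g ∘ F), substitute each coordinate x_i by F_i(u, v) in f_i, and replace dx_i by d F_i = (∂F_i/∂u) du + (∂F_i/∂v) dv.
  For the x component: f_1(F) = 3*u*(u - 4*v); d F_1 = (-3*v) du + (-3*u) dv
  For the y component: f_2(F) = 6*u^2; d F_2 = (2*u - 1) du + (-6*v) dv
  For the z component: f_3(F) = 7*u^2 - 3*u*v - u - 3*v^2; d F_3 = (6*u) du + (0) dv
Combining and collecting du, dv coefficients:
  coeff of du: 3*u*(18*u^2 - 9*u*v - 4*u + 6*v^2)
  coeff of dv: -9*u^3
F^* omega = (3*u*(18*u^2 - 9*u*v - 4*u + 6*v^2)) du + (-9*u^3) dv.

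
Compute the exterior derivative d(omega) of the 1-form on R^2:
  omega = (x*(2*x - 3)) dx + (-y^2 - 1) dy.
d(omega) = 0

For a 1-form omega = sum_i f_i dx_i, the exterior derivative is
  d(omega) = sum_{i < j} (∂f_j/∂x_i - ∂f_i/∂x_j) dx_i ∧ dx_j.

Assembling: d(omega) = 0.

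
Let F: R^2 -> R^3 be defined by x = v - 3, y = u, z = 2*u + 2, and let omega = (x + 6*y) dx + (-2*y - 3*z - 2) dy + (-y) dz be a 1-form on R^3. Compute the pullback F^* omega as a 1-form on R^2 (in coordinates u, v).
F^* omega = (-10*u - 8) du + (6*u + v - 3) dv

Using F^*(f dg) = (f ∘ F) d(g ∘ F), substitute each coordinate x_i by F_i(u, v) in f_i, and replace dx_i by d F_i = (∂F_i/∂u) du + (∂F_i/∂v) dv.
  For the x component: f_1(F) = 6*u + v - 3; d F_1 = (0) du + (1) dv
  For the y component: f_2(F) = -8*u - 8; d F_2 = (1) du + (0) dv
  For the z component: f_3(F) = -u; d F_3 = (2) du + (0) dv
Combining and collecting du, dv coefficients:
  coeff of du: -10*u - 8
  coeff of dv: 6*u + v - 3
F^* omega = (-10*u - 8) du + (6*u + v - 3) dv.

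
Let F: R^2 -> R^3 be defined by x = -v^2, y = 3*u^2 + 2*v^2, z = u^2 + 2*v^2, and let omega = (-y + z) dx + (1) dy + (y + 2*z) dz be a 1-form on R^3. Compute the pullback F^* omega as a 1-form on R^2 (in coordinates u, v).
F^* omega = (2*u*(5*u^2 + 6*v^2 + 3)) du + (4*v*(6*u^2 + 6*v^2 + 1)) dv

Using F^*(f dg) = (f ∘ F) d(g ∘ F), substitute each coordinate x_i by F_i(u, v) in f_i, and replace dx_i by d F_i = (∂F_i/∂u) du + (∂F_i/∂v) dv.
  For the x component: f_1(F) = -2*u^2; d F_1 = (0) du + (-2*v) dv
  For the y component: f_2(F) = 1; d F_2 = (6*u) du + (4*v) dv
  For the z component: f_3(F) = 5*u^2 + 6*v^2; d F_3 = (2*u) du + (4*v) dv
Combining and collecting du, dv coefficients:
  coeff of du: 2*u*(5*u^2 + 6*v^2 + 3)
  coeff of dv: 4*v*(6*u^2 + 6*v^2 + 1)
F^* omega = (2*u*(5*u^2 + 6*v^2 + 3)) du + (4*v*(6*u^2 + 6*v^2 + 1)) dv.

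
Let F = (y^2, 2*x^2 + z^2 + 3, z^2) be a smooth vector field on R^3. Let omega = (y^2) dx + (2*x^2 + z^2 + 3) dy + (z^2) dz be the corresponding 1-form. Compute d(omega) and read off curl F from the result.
d(omega) = (-2*z) dy ∧ dz + (0) dz ∧ dx + (4*x - 2*y) dx ∧ dy; curl F = (-2*z, 0, 4*x - 2*y)

d omega = sum_{i<j} (∂f_j/∂x_i - ∂f_i/∂x_j) dx_i ∧ dx_j. Under the identification (dy ∧ dz, dz ∧ dx, dx ∧ dy) ↔ (e_x, e_y, e_z), the coefficients are exactly the components of curl F. Compute:
  ∂R/∂y - ∂Q/∂z = (0) - (2*z) = -2*z
  ∂P/∂z - ∂R/∂x = (0) - (0) = 0
  ∂Q/∂x - ∂P/∂y = (4*x) - (2*y) = 4*x - 2*y.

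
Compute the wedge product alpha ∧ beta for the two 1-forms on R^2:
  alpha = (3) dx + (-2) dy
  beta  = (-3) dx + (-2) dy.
alpha ∧ beta = (-12) dx ∧ dy

Distribute the wedge, using dx_i ∧ dx_j = -dx_j ∧ dx_i and dx_i ∧ dx_i = 0. For each pair (i, j) with i < j, the coefficient of dx_i ∧ dx_j in alpha ∧ beta is (alpha_i * beta_j - alpha_j * beta_i). Collecting: alpha ∧ beta = (-12) dx ∧ dy.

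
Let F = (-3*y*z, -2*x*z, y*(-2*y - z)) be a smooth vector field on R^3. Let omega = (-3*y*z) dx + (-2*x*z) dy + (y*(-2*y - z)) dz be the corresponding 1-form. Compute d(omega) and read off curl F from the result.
d(omega) = (2*x - 4*y - z) dy ∧ dz + (-3*y) dz ∧ dx + (z) dx ∧ dy; curl F = (2*x - 4*y - z, -3*y, z)

d omega = sum_{i<j} (∂f_j/∂x_i - ∂f_i/∂x_j) dx_i ∧ dx_j. Under the identification (dy ∧ dz, dz ∧ dx, dx ∧ dy) ↔ (e_x, e_y, e_z), the coefficients are exactly the components of curl F. Compute:
  ∂R/∂y - ∂Q/∂z = (-4*y - z) - (-2*x) = 2*x - 4*y - z
  ∂P/∂z - ∂R/∂x = (-3*y) - (0) = -3*y
  ∂Q/∂x - ∂P/∂y = (-2*z) - (-3*z) = z.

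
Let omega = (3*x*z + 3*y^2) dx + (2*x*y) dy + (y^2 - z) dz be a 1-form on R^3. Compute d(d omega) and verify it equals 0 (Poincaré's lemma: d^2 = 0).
d(d omega) = 0

Step 1: d omega = sum_{i<j} (∂f_j/∂x_i - ∂f_i/∂x_j) dx_i ∧ dx_j:
  coeff of dx ∧ dy: -4*y
  coeff of dx ∧ dz: -3*x
  coeff of dy ∧ dz: 2*y
Step 2: Apply d again to each 2-form coefficient. The only possible 3-form in R^3 is dx ∧ dy ∧ dz, with coefficient
  ∂(coeff of dy∧dz)/∂x - ∂(coeff of dx∧dz)/∂y + ∂(coeff of dx∧dy)/∂z
  = ∂/∂x (2*y) - ∂/∂y (-3*x) + ∂/∂z (-4*y).
Each of these terms simplifies to sums of mixed partials that cancel in pairs. The result is 0 (by equality of mixed partials for smooth functions — Schwarz / Clairaut).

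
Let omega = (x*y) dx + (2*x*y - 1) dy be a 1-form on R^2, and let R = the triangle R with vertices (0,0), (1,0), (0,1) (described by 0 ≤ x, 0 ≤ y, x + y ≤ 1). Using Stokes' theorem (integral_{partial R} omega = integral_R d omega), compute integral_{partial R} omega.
integral_(partial R) omega = 1/6

Stokes: integral_partial_R omega = integral_R d omega with d omega = (∂Q/∂x - ∂P/∂y) dx ∧ dy.
  ∂Q/∂x = 2*y
  ∂P/∂y = x
  integrand = ∂Q/∂x - ∂P/∂y = -x + 2*y.
Integrating over R: integral_0^1 integral_0^{1-x} (-x + 2*y) dy dx = 1/6.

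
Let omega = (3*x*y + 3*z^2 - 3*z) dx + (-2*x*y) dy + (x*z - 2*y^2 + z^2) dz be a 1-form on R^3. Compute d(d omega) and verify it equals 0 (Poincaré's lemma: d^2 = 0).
d(d omega) = 0

Step 1: d omega = sum_{i<j} (∂f_j/∂x_i - ∂f_i/∂x_j) dx_i ∧ dx_j:
  coeff of dx ∧ dy: -3*x - 2*y
  coeff of dx ∧ dz: 3 - 5*z
  coeff of dy ∧ dz: -4*y
Step 2: Apply d again to each 2-form coefficient. The only possible 3-form in R^3 is dx ∧ dy ∧ dz, with coefficient
  ∂(coeff of dy∧dz)/∂x - ∂(coeff of dx∧dz)/∂y + ∂(coeff of dx∧dy)/∂z
  = ∂/∂x (-4*y) - ∂/∂y (3 - 5*z) + ∂/∂z (-3*x - 2*y).
Each of these terms simplifies to sums of mixed partials that cancel in pairs. The result is 0 (by equality of mixed partials for smooth functions — Schwarz / Clairaut).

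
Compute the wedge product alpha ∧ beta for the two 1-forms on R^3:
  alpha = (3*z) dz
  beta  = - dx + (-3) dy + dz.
alpha ∧ beta = (3*z) dx ∧ dz + (9*z) dy ∧ dz

Distribute the wedge, using dx_i ∧ dx_j = -dx_j ∧ dx_i and dx_i ∧ dx_i = 0. For each pair (i, j) with i < j, the coefficient of dx_i ∧ dx_j in alpha ∧ beta is (alpha_i * beta_j - alpha_j * beta_i). Collecting: alpha ∧ beta = (3*z) dx ∧ dz + (9*z) dy ∧ dz.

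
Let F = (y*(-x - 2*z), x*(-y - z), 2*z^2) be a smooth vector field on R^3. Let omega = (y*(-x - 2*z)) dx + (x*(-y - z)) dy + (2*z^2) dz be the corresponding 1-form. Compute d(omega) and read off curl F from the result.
d(omega) = (x) dy ∧ dz + (-2*y) dz ∧ dx + (x - y + z) dx ∧ dy; curl F = (x, -2*y, x - y + z)

d omega = sum_{i<j} (∂f_j/∂x_i - ∂f_i/∂x_j) dx_i ∧ dx_j. Under the identification (dy ∧ dz, dz ∧ dx, dx ∧ dy) ↔ (e_x, e_y, e_z), the coefficients are exactly the components of curl F. Compute:
  ∂R/∂y - ∂Q/∂z = (0) - (-x) = x
  ∂P/∂z - ∂R/∂x = (-2*y) - (0) = -2*y
  ∂Q/∂x - ∂P/∂y = (-y - z) - (-x - 2*z) = x - y + z.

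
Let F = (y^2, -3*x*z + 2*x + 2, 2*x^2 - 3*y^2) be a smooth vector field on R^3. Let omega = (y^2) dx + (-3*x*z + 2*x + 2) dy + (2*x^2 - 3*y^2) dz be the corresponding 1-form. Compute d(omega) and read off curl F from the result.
d(omega) = (3*x - 6*y) dy ∧ dz + (-4*x) dz ∧ dx + (-2*y - 3*z + 2) dx ∧ dy; curl F = (3*x - 6*y, -4*x, -2*y - 3*z + 2)

d omega = sum_{i<j} (∂f_j/∂x_i - ∂f_i/∂x_j) dx_i ∧ dx_j. Under the identification (dy ∧ dz, dz ∧ dx, dx ∧ dy) ↔ (e_x, e_y, e_z), the coefficients are exactly the components of curl F. Compute:
  ∂R/∂y - ∂Q/∂z = (-6*y) - (-3*x) = 3*x - 6*y
  ∂P/∂z - ∂R/∂x = (0) - (4*x) = -4*x
  ∂Q/∂x - ∂P/∂y = (2 - 3*z) - (2*y) = -2*y - 3*z + 2.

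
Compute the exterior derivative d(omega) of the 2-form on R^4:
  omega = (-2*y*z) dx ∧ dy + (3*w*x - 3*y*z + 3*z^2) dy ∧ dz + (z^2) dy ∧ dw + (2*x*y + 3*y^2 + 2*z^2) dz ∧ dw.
d(omega) = (3*w - 2*y) dx ∧ dy ∧ dz + (5*x + 6*y - 2*z) dy ∧ dz ∧ dw + (2*y) dx ∧ dz ∧ dw

For a 2-form omega = sum_{i<j} g_{ij} dx_i ∧ dx_j, the exterior derivative is
  d(omega) = sum_{i<j} d(g_{ij}) ∧ dx_i ∧ dx_j = sum_{i<j, k} (∂g_{ij}/∂x_k) dx_k ∧ dx_i ∧ dx_j.
Expand each term, using dx_k ∧ dx_i ∧ dx_j = sgn(permutation) dx_{(a)} ∧ dx_{(b)} ∧ dx_{(c)} with (a < b < c) sorted:
  d(-2*y*z) includes (∂/∂z)(-2*y*z) dz = (-2*y) dz, which multiplied by dx ∧ dy gives (-2*y) dx ∧ dy ∧ dz
  d(3*w*x - 3*y*z + 3*z^2) includes (∂/∂x)(3*w*x - 3*y*z + 3*z^2) dx = (3*w) dx, which multiplied by dy ∧ dz gives (3*w) dx ∧ dy ∧ dz
  d(3*w*x - 3*y*z + 3*z^2) includes (∂/∂w)(3*w*x - 3*y*z + 3*z^2) dw = (3*x) dw, which multiplied by dy ∧ dz gives (3*x) dy ∧ dz ∧ dw
  d(z^2) includes (∂/∂z)(z^2) dz = (2*z) dz, which multiplied by dy ∧ dw gives (-2*z) dy ∧ dz ∧ dw
  d(2*x*y + 3*y^2 + 2*z^2) includes (∂/∂x)(2*x*y + 3*y^2 + 2*z^2) dx = (2*y) dx, which multiplied by dz ∧ dw gives (2*y) dx ∧ dz ∧ dw
  d(2*x*y + 3*y^2 + 2*z^2) includes (∂/∂y)(2*x*y + 3*y^2 + 2*z^2) dy = (2*x + 6*y) dy, which multiplied by dz ∧ dw gives (2*x + 6*y) dy ∧ dz ∧ dw
Collecting like 3-forms: d(omega) = (3*w - 2*y) dx ∧ dy ∧ dz + (5*x + 6*y - 2*z) dy ∧ dz ∧ dw + (2*y) dx ∧ dz ∧ dw.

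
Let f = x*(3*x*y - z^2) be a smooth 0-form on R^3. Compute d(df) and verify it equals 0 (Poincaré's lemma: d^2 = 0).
d(df) = 0

Step 1: df = sum_i (∂f/∂x_i) dx_i = (6*x*y - z^2) dx + (3*x^2) dy + (-2*x*z) dz.
Step 2: Apply d again. Using the 1-form formula, the coefficient of dx ∧ dy in d(df) is ∂^2 f/∂x ∂y - ∂^2 f/∂y ∂x = (6*x) - (6*x) = 0 (equality of mixed partials for smooth f).
Similarly for dx ∧ dz and dy ∧ dz — all coefficients vanish. So d(df) = 0.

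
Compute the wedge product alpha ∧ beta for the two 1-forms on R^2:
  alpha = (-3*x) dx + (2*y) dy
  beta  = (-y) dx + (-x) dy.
alpha ∧ beta = (3*x^2 + 2*y^2) dx ∧ dy

Distribute the wedge, using dx_i ∧ dx_j = -dx_j ∧ dx_i and dx_i ∧ dx_i = 0. For each pair (i, j) with i < j, the coefficient of dx_i ∧ dx_j in alpha ∧ beta is (alpha_i * beta_j - alpha_j * beta_i). Collecting: alpha ∧ beta = (3*x^2 + 2*y^2) dx ∧ dy.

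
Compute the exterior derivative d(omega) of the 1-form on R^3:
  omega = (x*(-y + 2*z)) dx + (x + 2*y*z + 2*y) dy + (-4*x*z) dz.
d(omega) = (x + 1) dx ∧ dy + (-2*x - 4*z) dx ∧ dz + (-2*y) dy ∧ dz

For a 1-form omega = sum_i f_i dx_i, the exterior derivative is
  d(omega) = sum_{i < j} (∂f_j/∂x_i - ∂f_i/∂x_j) dx_i ∧ dx_j.
  coefficient of dx ∧ dy: ∂f_2/∂x - ∂f_1/∂y = ∂(x + 2*y*z + 2*y)/∂x - ∂(x*(-y + 2*z))/∂y = x + 1
  coefficient of dx ∧ dz: ∂f_3/∂x - ∂f_1/∂z = ∂(-4*x*z)/∂x - ∂(x*(-y + 2*z))/∂z = -2*x - 4*z
  coefficient of dy ∧ dz: ∂f_3/∂y - ∂f_2/∂z = ∂(-4*x*z)/∂y - ∂(x + 2*y*z + 2*y)/∂z = -2*y
Assembling: d(omega) = (x + 1) dx ∧ dy + (-2*x - 4*z) dx ∧ dz + (-2*y) dy ∧ dz.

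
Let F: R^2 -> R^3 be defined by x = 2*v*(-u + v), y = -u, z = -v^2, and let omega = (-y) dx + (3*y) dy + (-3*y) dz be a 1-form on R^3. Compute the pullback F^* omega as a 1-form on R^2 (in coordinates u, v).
F^* omega = (u*(3 - 2*v)) du + (2*u*(-u - v)) dv

Using F^*(f dg) = (f ∘ F) d(g ∘ F), substitute each coordinate x_i by F_i(u, v) in f_i, and replace dx_i by d F_i = (∂F_i/∂u) du + (∂F_i/∂v) dv.
  For the x component: f_1(F) = u; d F_1 = (-2*v) du + (-2*u + 4*v) dv
  For the y component: f_2(F) = -3*u; d F_2 = (-1) du + (0) dv
  For the z component: f_3(F) = 3*u; d F_3 = (0) du + (-2*v) dv
Combining and collecting du, dv coefficients:
  coeff of du: u*(3 - 2*v)
  coeff of dv: 2*u*(-u - v)
F^* omega = (u*(3 - 2*v)) du + (2*u*(-u - v)) dv.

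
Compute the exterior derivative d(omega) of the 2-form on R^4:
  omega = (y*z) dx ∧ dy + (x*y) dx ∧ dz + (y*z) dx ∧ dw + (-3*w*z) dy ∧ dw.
d(omega) = (-x + y) dx ∧ dy ∧ dz + (-z) dx ∧ dy ∧ dw + (-y) dx ∧ dz ∧ dw + (3*w) dy ∧ dz ∧ dw

For a 2-form omega = sum_{i<j} g_{ij} dx_i ∧ dx_j, the exterior derivative is
  d(omega) = sum_{i<j} d(g_{ij}) ∧ dx_i ∧ dx_j = sum_{i<j, k} (∂g_{ij}/∂x_k) dx_k ∧ dx_i ∧ dx_j.
Expand each term, using dx_k ∧ dx_i ∧ dx_j = sgn(permutation) dx_{(a)} ∧ dx_{(b)} ∧ dx_{(c)} with (a < b < c) sorted:
  d(y*z) includes (∂/∂z)(y*z) dz = (y) dz, which multiplied by dx ∧ dy gives (y) dx ∧ dy ∧ dz
  d(x*y) includes (∂/∂y)(x*y) dy = (x) dy, which multiplied by dx ∧ dz gives (-x) dx ∧ dy ∧ dz
  d(y*z) includes (∂/∂y)(y*z) dy = (z) dy, which multiplied by dx ∧ dw gives (-z) dx ∧ dy ∧ dw
  d(y*z) includes (∂/∂z)(y*z) dz = (y) dz, which multiplied by dx ∧ dw gives (-y) dx ∧ dz ∧ dw
  d(-3*w*z) includes (∂/∂z)(-3*w*z) dz = (-3*w) dz, which multiplied by dy ∧ dw gives (3*w) dy ∧ dz ∧ dw
Collecting like 3-forms: d(omega) = (-x + y) dx ∧ dy ∧ dz + (-z) dx ∧ dy ∧ dw + (-y) dx ∧ dz ∧ dw + (3*w) dy ∧ dz ∧ dw.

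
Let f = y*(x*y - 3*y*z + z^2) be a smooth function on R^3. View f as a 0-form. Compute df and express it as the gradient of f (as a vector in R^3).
df = (y^2) dx + (2*x*y - 6*y*z + z^2) dy + (y*(-3*y + 2*z)) dz; grad f = (y^2, 2*x*y - 6*y*z + z^2, y*(-3*y + 2*z))

For a 0-form f, d f = (∂f/∂x) dx + (∂f/∂y) dy + (∂f/∂z) dz. The components of the vector representation are exactly the entries of grad f in Cartesian coordinates:
  ∂f/∂x = y^2
  ∂f/∂y = 2*x*y - 6*y*z + z^2
  ∂f/∂z = y*(-3*y + 2*z).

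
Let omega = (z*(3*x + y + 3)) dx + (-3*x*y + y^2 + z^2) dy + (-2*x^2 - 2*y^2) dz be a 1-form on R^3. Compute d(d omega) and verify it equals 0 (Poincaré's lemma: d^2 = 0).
d(d omega) = 0

Step 1: d omega = sum_{i<j} (∂f_j/∂x_i - ∂f_i/∂x_j) dx_i ∧ dx_j:
  coeff of dx ∧ dy: -3*y - z
  coeff of dx ∧ dz: -7*x - y - 3
  coeff of dy ∧ dz: -4*y - 2*z
Step 2: Apply d again to each 2-form coefficient. The only possible 3-form in R^3 is dx ∧ dy ∧ dz, with coefficient
  ∂(coeff of dy∧dz)/∂x - ∂(coeff of dx∧dz)/∂y + ∂(coeff of dx∧dy)/∂z
  = ∂/∂x (-4*y - 2*z) - ∂/∂y (-7*x - y - 3) + ∂/∂z (-3*y - z).
Each of these terms simplifies to sums of mixed partials that cancel in pairs. The result is 0 (by equality of mixed partials for smooth functions — Schwarz / Clairaut).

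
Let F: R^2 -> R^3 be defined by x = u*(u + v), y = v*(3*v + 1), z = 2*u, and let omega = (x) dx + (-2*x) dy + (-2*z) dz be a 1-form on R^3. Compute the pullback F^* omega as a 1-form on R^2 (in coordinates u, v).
F^* omega = (u*(2*u^2 + 3*u*v + v^2 - 8)) du + (u*(u^2 - 11*u*v - 2*u - 12*v^2 - 2*v)) dv

Using F^*(f dg) = (f ∘ F) d(g ∘ F), substitute each coordinate x_i by F_i(u, v) in f_i, and replace dx_i by d F_i = (∂F_i/∂u) du + (∂F_i/∂v) dv.
  For the x component: f_1(F) = u*(u + v); d F_1 = (2*u + v) du + (u) dv
  For the y component: f_2(F) = 2*u*(-u - v); d F_2 = (0) du + (6*v + 1) dv
  For the z component: f_3(F) = -4*u; d F_3 = (2) du + (0) dv
Combining and collecting du, dv coefficients:
  coeff of du: u*(2*u^2 + 3*u*v + v^2 - 8)
  coeff of dv: u*(u^2 - 11*u*v - 2*u - 12*v^2 - 2*v)
F^* omega = (u*(2*u^2 + 3*u*v + v^2 - 8)) du + (u*(u^2 - 11*u*v - 2*u - 12*v^2 - 2*v)) dv.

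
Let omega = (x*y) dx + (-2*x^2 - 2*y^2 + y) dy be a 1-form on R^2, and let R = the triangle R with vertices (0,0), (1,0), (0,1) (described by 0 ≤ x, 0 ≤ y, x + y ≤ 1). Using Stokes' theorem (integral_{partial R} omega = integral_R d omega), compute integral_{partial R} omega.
integral_(partial R) omega = -5/6

Stokes: integral_partial_R omega = integral_R d omega with d omega = (∂Q/∂x - ∂P/∂y) dx ∧ dy.
  ∂Q/∂x = -4*x
  ∂P/∂y = x
  integrand = ∂Q/∂x - ∂P/∂y = -5*x.
Integrating over R: integral_0^1 integral_0^{1-x} (-5*x) dy dx = -5/6.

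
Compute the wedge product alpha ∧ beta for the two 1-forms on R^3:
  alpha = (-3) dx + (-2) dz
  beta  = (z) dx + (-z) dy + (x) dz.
alpha ∧ beta = (3*z) dx ∧ dy + (-3*x + 2*z) dx ∧ dz + (-2*z) dy ∧ dz

Distribute the wedge, using dx_i ∧ dx_j = -dx_j ∧ dx_i and dx_i ∧ dx_i = 0. For each pair (i, j) with i < j, the coefficient of dx_i ∧ dx_j in alpha ∧ beta is (alpha_i * beta_j - alpha_j * beta_i). Collecting: alpha ∧ beta = (3*z) dx ∧ dy + (-3*x + 2*z) dx ∧ dz + (-2*z) dy ∧ dz.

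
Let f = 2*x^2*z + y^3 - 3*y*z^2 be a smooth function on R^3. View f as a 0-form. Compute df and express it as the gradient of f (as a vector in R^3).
df = (4*x*z) dx + (3*y^2 - 3*z^2) dy + (2*x^2 - 6*y*z) dz; grad f = (4*x*z, 3*y^2 - 3*z^2, 2*x^2 - 6*y*z)

For a 0-form f, d f = (∂f/∂x) dx + (∂f/∂y) dy + (∂f/∂z) dz. The components of the vector representation are exactly the entries of grad f in Cartesian coordinates:
  ∂f/∂x = 4*x*z
  ∂f/∂y = 3*y^2 - 3*z^2
  ∂f/∂z = 2*x^2 - 6*y*z.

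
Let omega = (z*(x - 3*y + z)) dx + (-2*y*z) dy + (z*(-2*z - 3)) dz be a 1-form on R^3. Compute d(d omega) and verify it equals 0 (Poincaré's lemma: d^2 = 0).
d(d omega) = 0

Step 1: d omega = sum_{i<j} (∂f_j/∂x_i - ∂f_i/∂x_j) dx_i ∧ dx_j:
  coeff of dx ∧ dy: 3*z
  coeff of dx ∧ dz: -x + 3*y - 2*z
  coeff of dy ∧ dz: 2*y
Step 2: Apply d again to each 2-form coefficient. The only possible 3-form in R^3 is dx ∧ dy ∧ dz, with coefficient
  ∂(coeff of dy∧dz)/∂x - ∂(coeff of dx∧dz)/∂y + ∂(coeff of dx∧dy)/∂z
  = ∂/∂x (2*y) - ∂/∂y (-x + 3*y - 2*z) + ∂/∂z (3*z).
Each of these terms simplifies to sums of mixed partials that cancel in pairs. The result is 0 (by equality of mixed partials for smooth functions — Schwarz / Clairaut).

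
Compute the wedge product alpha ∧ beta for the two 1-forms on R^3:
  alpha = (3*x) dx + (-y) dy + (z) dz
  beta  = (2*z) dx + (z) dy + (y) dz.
alpha ∧ beta = (z*(3*x + 2*y)) dx ∧ dy + (3*x*y - 2*z^2) dx ∧ dz + (-y^2 - z^2) dy ∧ dz

Distribute the wedge, using dx_i ∧ dx_j = -dx_j ∧ dx_i and dx_i ∧ dx_i = 0. For each pair (i, j) with i < j, the coefficient of dx_i ∧ dx_j in alpha ∧ beta is (alpha_i * beta_j - alpha_j * beta_i). Collecting: alpha ∧ beta = (z*(3*x + 2*y)) dx ∧ dy + (3*x*y - 2*z^2) dx ∧ dz + (-y^2 - z^2) dy ∧ dz.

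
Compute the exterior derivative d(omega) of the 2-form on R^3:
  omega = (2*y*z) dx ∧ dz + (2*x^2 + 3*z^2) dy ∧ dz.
d(omega) = (4*x - 2*z) dx ∧ dy ∧ dz

For a 2-form omega = sum_{i<j} g_{ij} dx_i ∧ dx_j, the exterior derivative is
  d(omega) = sum_{i<j} d(g_{ij}) ∧ dx_i ∧ dx_j = sum_{i<j, k} (∂g_{ij}/∂x_k) dx_k ∧ dx_i ∧ dx_j.
Expand each term, using dx_k ∧ dx_i ∧ dx_j = sgn(permutation) dx_{(a)} ∧ dx_{(b)} ∧ dx_{(c)} with (a < b < c) sorted:
  d(2*y*z) includes (∂/∂y)(2*y*z) dy = (2*z) dy, which multiplied by dx ∧ dz gives (-2*z) dx ∧ dy ∧ dz
  d(2*x^2 + 3*z^2) includes (∂/∂x)(2*x^2 + 3*z^2) dx = (4*x) dx, which multiplied by dy ∧ dz gives (4*x) dx ∧ dy ∧ dz
Collecting like 3-forms: d(omega) = (4*x - 2*z) dx ∧ dy ∧ dz.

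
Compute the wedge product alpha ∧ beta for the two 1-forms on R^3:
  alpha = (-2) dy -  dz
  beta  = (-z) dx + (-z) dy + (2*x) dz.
alpha ∧ beta = (-2*z) dx ∧ dy + (-4*x - z) dy ∧ dz + (-z) dx ∧ dz

Distribute the wedge, using dx_i ∧ dx_j = -dx_j ∧ dx_i and dx_i ∧ dx_i = 0. For each pair (i, j) with i < j, the coefficient of dx_i ∧ dx_j in alpha ∧ beta is (alpha_i * beta_j - alpha_j * beta_i). Collecting: alpha ∧ beta = (-2*z) dx ∧ dy + (-4*x - z) dy ∧ dz + (-z) dx ∧ dz.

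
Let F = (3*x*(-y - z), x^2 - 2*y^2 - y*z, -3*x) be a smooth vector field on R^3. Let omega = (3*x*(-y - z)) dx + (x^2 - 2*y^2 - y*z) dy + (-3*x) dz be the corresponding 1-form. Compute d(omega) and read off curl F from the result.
d(omega) = (y) dy ∧ dz + (3 - 3*x) dz ∧ dx + (5*x) dx ∧ dy; curl F = (y, 3 - 3*x, 5*x)

d omega = sum_{i<j} (∂f_j/∂x_i - ∂f_i/∂x_j) dx_i ∧ dx_j. Under the identification (dy ∧ dz, dz ∧ dx, dx ∧ dy) ↔ (e_x, e_y, e_z), the coefficients are exactly the components of curl F. Compute:
  ∂R/∂y - ∂Q/∂z = (0) - (-y) = y
  ∂P/∂z - ∂R/∂x = (-3*x) - (-3) = 3 - 3*x
  ∂Q/∂x - ∂P/∂y = (2*x) - (-3*x) = 5*x.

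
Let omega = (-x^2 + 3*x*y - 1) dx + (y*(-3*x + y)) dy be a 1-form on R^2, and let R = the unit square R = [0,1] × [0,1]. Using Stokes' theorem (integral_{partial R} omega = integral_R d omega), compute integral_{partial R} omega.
integral_(partial R) omega = -3

Stokes: integral_partial_R omega = integral_R d omega with d omega = (∂Q/∂x - ∂P/∂y) dx ∧ dy.
  ∂Q/∂x = -3*y
  ∂P/∂y = 3*x
  integrand = ∂Q/∂x - ∂P/∂y = -3*x - 3*y.
Integrating over R: integral_0^1 integral_0^1 (-3*x - 3*y) dx dy = -3.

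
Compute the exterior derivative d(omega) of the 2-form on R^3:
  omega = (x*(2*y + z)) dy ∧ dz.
d(omega) = (2*y + z) dx ∧ dy ∧ dz

For a 2-form omega = sum_{i<j} g_{ij} dx_i ∧ dx_j, the exterior derivative is
  d(omega) = sum_{i<j} d(g_{ij}) ∧ dx_i ∧ dx_j = sum_{i<j, k} (∂g_{ij}/∂x_k) dx_k ∧ dx_i ∧ dx_j.
Expand each term, using dx_k ∧ dx_i ∧ dx_j = sgn(permutation) dx_{(a)} ∧ dx_{(b)} ∧ dx_{(c)} with (a < b < c) sorted:
  d(x*(2*y + z)) includes (∂/∂x)(x*(2*y + z)) dx = (2*y + z) dx, which multiplied by dy ∧ dz gives (2*y + z) dx ∧ dy ∧ dz
Collecting like 3-forms: d(omega) = (2*y + z) dx ∧ dy ∧ dz.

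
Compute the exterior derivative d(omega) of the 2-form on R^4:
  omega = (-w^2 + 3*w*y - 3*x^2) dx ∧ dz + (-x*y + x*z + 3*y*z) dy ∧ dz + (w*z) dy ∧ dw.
d(omega) = (-3*w - y + z) dx ∧ dy ∧ dz + (-2*w + 3*y) dx ∧ dz ∧ dw + (-w) dy ∧ dz ∧ dw

For a 2-form omega = sum_{i<j} g_{ij} dx_i ∧ dx_j, the exterior derivative is
  d(omega) = sum_{i<j} d(g_{ij}) ∧ dx_i ∧ dx_j = sum_{i<j, k} (∂g_{ij}/∂x_k) dx_k ∧ dx_i ∧ dx_j.
Expand each term, using dx_k ∧ dx_i ∧ dx_j = sgn(permutation) dx_{(a)} ∧ dx_{(b)} ∧ dx_{(c)} with (a < b < c) sorted:
  d(-w^2 + 3*w*y - 3*x^2) includes (∂/∂y)(-w^2 + 3*w*y - 3*x^2) dy = (3*w) dy, which multiplied by dx ∧ dz gives (-3*w) dx ∧ dy ∧ dz
  d(-w^2 + 3*w*y - 3*x^2) includes (∂/∂w)(-w^2 + 3*w*y - 3*x^2) dw = (-2*w + 3*y) dw, which multiplied by dx ∧ dz gives (-2*w + 3*y) dx ∧ dz ∧ dw
  d(-x*y + x*z + 3*y*z) includes (∂/∂x)(-x*y + x*z + 3*y*z) dx = (-y + z) dx, which multiplied by dy ∧ dz gives (-y + z) dx ∧ dy ∧ dz
  d(w*z) includes (∂/∂z)(w*z) dz = (w) dz, which multiplied by dy ∧ dw gives (-w) dy ∧ dz ∧ dw
Collecting like 3-forms: d(omega) = (-3*w - y + z) dx ∧ dy ∧ dz + (-2*w + 3*y) dx ∧ dz ∧ dw + (-w) dy ∧ dz ∧ dw.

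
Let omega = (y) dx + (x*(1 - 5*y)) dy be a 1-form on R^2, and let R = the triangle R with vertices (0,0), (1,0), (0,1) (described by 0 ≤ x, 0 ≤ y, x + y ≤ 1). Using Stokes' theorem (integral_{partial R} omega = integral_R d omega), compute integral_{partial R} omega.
integral_(partial R) omega = -5/6

Stokes: integral_partial_R omega = integral_R d omega with d omega = (∂Q/∂x - ∂P/∂y) dx ∧ dy.
  ∂Q/∂x = 1 - 5*y
  ∂P/∂y = 1
  integrand = ∂Q/∂x - ∂P/∂y = -5*y.
Integrating over R: integral_0^1 integral_0^{1-x} (-5*y) dy dx = -5/6.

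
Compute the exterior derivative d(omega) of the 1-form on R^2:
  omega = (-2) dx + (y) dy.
d(omega) = 0

For a 1-form omega = sum_i f_i dx_i, the exterior derivative is
  d(omega) = sum_{i < j} (∂f_j/∂x_i - ∂f_i/∂x_j) dx_i ∧ dx_j.

Assembling: d(omega) = 0.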